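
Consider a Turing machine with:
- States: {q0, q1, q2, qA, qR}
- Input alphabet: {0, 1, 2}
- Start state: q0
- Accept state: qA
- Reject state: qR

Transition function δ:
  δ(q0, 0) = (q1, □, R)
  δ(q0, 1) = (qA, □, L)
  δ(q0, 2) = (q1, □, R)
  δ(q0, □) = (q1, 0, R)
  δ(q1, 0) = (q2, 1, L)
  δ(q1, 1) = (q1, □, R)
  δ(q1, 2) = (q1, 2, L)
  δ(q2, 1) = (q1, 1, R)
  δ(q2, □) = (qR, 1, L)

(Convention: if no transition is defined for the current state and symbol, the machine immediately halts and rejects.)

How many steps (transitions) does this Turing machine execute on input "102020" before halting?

Execution trace:
Initial: [q0]102020
Step 1: δ(q0, 1) = (qA, □, L) → [qA]□□02020

The machine reaches the accept state qA and halts.

The machine executed 1 step before halting.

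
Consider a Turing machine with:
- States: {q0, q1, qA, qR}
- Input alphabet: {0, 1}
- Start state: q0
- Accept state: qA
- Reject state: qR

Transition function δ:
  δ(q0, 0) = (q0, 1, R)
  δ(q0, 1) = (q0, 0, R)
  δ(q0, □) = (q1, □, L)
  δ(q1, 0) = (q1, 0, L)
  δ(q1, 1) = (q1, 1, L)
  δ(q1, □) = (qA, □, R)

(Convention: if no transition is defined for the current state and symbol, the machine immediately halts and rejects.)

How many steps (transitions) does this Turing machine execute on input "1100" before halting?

Execution trace:
Initial: [q0]1100
Step 1: δ(q0, 1) = (q0, 0, R) → 0[q0]100
Step 2: δ(q0, 1) = (q0, 0, R) → 00[q0]00
Step 3: δ(q0, 0) = (q0, 1, R) → 001[q0]0
Step 4: δ(q0, 0) = (q0, 1, R) → 0011[q0]□
Step 5: δ(q0, □) = (q1, □, L) → 001[q1]1□
Step 6: δ(q1, 1) = (q1, 1, L) → 00[q1]11□
Step 7: δ(q1, 1) = (q1, 1, L) → 0[q1]011□
Step 8: δ(q1, 0) = (q1, 0, L) → [q1]0011□
Step 9: δ(q1, 0) = (q1, 0, L) → [q1]□0011□
Step 10: δ(q1, □) = (qA, □, R) → □[qA]0011□

The machine reaches the accept state qA and halts.

The machine executed 10 steps before halting.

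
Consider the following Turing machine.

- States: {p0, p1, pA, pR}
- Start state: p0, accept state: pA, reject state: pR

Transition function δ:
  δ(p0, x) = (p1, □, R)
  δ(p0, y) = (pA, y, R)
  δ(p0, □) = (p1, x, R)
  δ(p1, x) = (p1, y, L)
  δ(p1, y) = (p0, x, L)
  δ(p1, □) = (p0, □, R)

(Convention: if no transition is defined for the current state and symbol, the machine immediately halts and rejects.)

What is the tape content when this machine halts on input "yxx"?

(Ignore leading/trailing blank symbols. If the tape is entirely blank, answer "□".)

Execution trace:
Initial: [p0]yxx
Step 1: δ(p0, y) = (pA, y, R) → y[pA]xx

The machine reaches the accept state pA and halts.

Final tape (ignoring leading/trailing blanks): yxx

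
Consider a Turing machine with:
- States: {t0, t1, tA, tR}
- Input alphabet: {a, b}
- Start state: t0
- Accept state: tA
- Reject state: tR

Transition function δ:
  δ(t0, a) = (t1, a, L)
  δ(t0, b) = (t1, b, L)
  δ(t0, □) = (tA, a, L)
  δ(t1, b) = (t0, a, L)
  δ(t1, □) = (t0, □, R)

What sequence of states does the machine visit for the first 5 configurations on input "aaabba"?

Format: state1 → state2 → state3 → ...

Execution trace:
Initial: [t0]aaabba
Step 1: δ(t0, a) = (t1, a, L) → [t1]□aaabba
Step 2: δ(t1, □) = (t0, □, R) → □[t0]aaabba
Step 3: δ(t0, a) = (t1, a, L) → [t1]□aaabba
Step 4: δ(t1, □) = (t0, □, R) → □[t0]aaabba

State sequence: t0 → t1 → t0 → t1 → t0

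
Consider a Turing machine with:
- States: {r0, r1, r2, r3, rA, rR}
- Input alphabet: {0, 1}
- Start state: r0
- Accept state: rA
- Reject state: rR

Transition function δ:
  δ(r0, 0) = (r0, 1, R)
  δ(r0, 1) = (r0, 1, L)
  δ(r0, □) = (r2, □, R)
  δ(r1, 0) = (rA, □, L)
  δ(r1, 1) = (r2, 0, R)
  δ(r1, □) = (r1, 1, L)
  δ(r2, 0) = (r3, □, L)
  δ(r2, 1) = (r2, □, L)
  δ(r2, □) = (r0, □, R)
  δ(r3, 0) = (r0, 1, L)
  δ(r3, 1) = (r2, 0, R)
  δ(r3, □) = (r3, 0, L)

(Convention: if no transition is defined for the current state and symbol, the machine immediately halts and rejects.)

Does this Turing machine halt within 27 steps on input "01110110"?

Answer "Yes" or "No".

Execution trace:
Initial: [r0]01110110
Step 1: δ(r0, 0) = (r0, 1, R) → 1[r0]1110110
Step 2: δ(r0, 1) = (r0, 1, L) → [r0]11110110
Step 3: δ(r0, 1) = (r0, 1, L) → [r0]□11110110
Step 4: δ(r0, □) = (r2, □, R) → □[r2]11110110
Step 5: δ(r2, 1) = (r2, □, L) → [r2]□□1110110
Step 6: δ(r2, □) = (r0, □, R) → □[r0]□1110110
Step 7: δ(r0, □) = (r2, □, R) → □□[r2]1110110
Step 8: δ(r2, 1) = (r2, □, L) → □[r2]□□110110
Step 9: δ(r2, □) = (r0, □, R) → □□[r0]□110110
Step 10: δ(r0, □) = (r2, □, R) → □□□[r2]110110
Step 11: δ(r2, 1) = (r2, □, L) → □□[r2]□□10110
Step 12: δ(r2, □) = (r0, □, R) → □□□[r0]□10110
Step 13: δ(r0, □) = (r2, □, R) → □□□□[r2]10110
Step 14: δ(r2, 1) = (r2, □, L) → □□□[r2]□□0110
Step 15: δ(r2, □) = (r0, □, R) → □□□□[r0]□0110
Step 16: δ(r0, □) = (r2, □, R) → □□□□□[r2]0110
Step 17: δ(r2, 0) = (r3, □, L) → □□□□[r3]□□110
Step 18: δ(r3, □) = (r3, 0, L) → □□□[r3]□0□110
Step 19: δ(r3, □) = (r3, 0, L) → □□[r3]□00□110
Step 20: δ(r3, □) = (r3, 0, L) → □[r3]□000□110
Step 21: δ(r3, □) = (r3, 0, L) → [r3]□0000□110
Step 22: δ(r3, □) = (r3, 0, L) → [r3]□00000□110
Step 23: δ(r3, □) = (r3, 0, L) → [r3]□000000□110
Step 24: δ(r3, □) = (r3, 0, L) → [r3]□0000000□110
Step 25: δ(r3, □) = (r3, 0, L) → [r3]□00000000□110
Step 26: δ(r3, □) = (r3, 0, L) → [r3]□000000000□110
Step 27: δ(r3, □) = (r3, 0, L) → [r3]□0000000000□110

The machine has not reached a halting state after 27 steps.
The machine did not halt within the 27-step bound.

Answer: No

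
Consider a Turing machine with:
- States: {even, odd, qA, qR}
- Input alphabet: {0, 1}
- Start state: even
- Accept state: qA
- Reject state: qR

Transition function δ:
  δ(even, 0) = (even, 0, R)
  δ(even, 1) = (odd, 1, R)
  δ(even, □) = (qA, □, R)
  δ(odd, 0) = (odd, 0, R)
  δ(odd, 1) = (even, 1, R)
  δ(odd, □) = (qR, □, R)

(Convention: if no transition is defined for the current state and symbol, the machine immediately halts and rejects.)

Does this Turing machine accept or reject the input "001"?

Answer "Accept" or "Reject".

Execution trace:
Initial: [even]001
Step 1: δ(even, 0) = (even, 0, R) → 0[even]01
Step 2: δ(even, 0) = (even, 0, R) → 00[even]1
Step 3: δ(even, 1) = (odd, 1, R) → 001[odd]□
Step 4: δ(odd, □) = (qR, □, R) → 001□[qR]□

The machine reaches the reject state qR and halts.

Answer: Reject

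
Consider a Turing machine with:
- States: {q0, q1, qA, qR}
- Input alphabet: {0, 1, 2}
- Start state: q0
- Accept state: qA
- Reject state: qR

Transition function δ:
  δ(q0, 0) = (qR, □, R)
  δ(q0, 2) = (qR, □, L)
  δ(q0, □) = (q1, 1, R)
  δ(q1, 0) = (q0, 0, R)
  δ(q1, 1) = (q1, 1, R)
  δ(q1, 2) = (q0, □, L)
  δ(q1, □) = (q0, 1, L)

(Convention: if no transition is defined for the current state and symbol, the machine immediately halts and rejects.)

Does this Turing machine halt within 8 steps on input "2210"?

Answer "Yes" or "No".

Execution trace:
Initial: [q0]2210
Step 1: δ(q0, 2) = (qR, □, L) → [qR]□□210

The machine reaches the reject state qR and halts.
The machine halted after 1 step (within the 8-step bound).

Answer: Yes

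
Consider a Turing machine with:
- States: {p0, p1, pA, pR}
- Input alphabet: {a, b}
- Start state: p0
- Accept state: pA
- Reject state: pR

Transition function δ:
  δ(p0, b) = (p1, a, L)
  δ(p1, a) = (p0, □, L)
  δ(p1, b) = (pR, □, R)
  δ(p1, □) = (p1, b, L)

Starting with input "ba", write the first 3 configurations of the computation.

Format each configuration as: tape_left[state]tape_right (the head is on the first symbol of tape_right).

Transitions applied:
Step 1: δ(p0, b) = (p1, a, L)
Step 2: δ(p1, □) = (p1, b, L)

The first 3 configurations are:
[p0]ba ⊢ [p1]□aa ⊢ [p1]□baa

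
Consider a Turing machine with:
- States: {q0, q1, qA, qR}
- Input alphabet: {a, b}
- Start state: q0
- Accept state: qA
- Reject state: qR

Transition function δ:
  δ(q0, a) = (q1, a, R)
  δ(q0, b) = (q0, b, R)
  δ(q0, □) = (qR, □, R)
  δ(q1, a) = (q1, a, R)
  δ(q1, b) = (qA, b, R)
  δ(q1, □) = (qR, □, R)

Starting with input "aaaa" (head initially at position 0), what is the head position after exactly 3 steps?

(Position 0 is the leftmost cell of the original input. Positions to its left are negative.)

Execution trace (head position shown):
Step 0: [q0]aaaa  (head at position 0)
Step 1: move right → a[q1]aaa  (head at position 1)
Step 2: move right → aa[q1]aa  (head at position 2)
Step 3: move right → aaa[q1]a  (head at position 3)

After 3 steps, the head is at position 3.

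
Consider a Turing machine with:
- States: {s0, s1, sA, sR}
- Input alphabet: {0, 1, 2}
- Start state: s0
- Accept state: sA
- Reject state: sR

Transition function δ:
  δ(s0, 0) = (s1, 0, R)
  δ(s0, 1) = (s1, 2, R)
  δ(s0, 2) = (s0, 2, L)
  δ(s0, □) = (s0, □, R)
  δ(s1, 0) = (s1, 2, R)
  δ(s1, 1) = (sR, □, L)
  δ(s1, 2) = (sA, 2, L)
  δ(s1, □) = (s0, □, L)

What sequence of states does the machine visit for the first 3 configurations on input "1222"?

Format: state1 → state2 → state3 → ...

Execution trace:
Initial: [s0]1222
Step 1: δ(s0, 1) = (s1, 2, R) → 2[s1]222
Step 2: δ(s1, 2) = (sA, 2, L) → [sA]2222

The machine reaches the accept state sA and halts.

State sequence: s0 → s1 → sA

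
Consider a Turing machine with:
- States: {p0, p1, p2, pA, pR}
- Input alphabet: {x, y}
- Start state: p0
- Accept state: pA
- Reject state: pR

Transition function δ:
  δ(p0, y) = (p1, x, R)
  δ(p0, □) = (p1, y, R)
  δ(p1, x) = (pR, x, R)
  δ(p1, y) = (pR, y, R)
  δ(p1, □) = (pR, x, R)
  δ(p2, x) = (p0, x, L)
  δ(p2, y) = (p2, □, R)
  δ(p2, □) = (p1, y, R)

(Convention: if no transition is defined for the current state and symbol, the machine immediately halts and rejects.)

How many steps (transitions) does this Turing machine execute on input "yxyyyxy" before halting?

Execution trace:
Initial: [p0]yxyyyxy
Step 1: δ(p0, y) = (p1, x, R) → x[p1]xyyyxy
Step 2: δ(p1, x) = (pR, x, R) → xx[pR]yyyxy

The machine reaches the reject state pR and halts.

The machine executed 2 steps before halting.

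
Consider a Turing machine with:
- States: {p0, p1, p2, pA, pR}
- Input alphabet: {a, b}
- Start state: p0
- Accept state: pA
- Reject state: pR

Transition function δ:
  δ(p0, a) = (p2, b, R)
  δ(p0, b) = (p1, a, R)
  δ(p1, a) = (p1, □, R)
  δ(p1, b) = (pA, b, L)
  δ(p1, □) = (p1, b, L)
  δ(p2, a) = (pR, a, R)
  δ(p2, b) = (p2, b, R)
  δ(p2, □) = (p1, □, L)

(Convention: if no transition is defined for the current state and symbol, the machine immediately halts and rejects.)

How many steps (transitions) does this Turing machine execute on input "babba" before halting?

Execution trace:
Initial: [p0]babba
Step 1: δ(p0, b) = (p1, a, R) → a[p1]abba
Step 2: δ(p1, a) = (p1, □, R) → a□[p1]bba
Step 3: δ(p1, b) = (pA, b, L) → a[pA]□bba

The machine reaches the accept state pA and halts.

The machine executed 3 steps before halting.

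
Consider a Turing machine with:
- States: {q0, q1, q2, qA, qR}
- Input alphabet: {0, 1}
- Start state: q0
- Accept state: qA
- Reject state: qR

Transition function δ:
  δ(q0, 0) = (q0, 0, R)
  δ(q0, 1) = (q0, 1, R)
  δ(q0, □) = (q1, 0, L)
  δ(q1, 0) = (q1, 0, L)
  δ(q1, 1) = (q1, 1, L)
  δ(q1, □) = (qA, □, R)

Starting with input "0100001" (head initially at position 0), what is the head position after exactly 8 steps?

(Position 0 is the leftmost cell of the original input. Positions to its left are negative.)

Execution trace (head position shown):
Step 0: [q0]0100001  (head at position 0)
Step 1: move right → 0[q0]100001  (head at position 1)
Step 2: move right → 01[q0]00001  (head at position 2)
Step 3: move right → 010[q0]0001  (head at position 3)
Step 4: move right → 0100[q0]001  (head at position 4)
Step 5: move right → 01000[q0]01  (head at position 5)
Step 6: move right → 010000[q0]1  (head at position 6)
Step 7: move right → 0100001[q0]□  (head at position 7)
Step 8: move left → 010000[q1]10  (head at position 6)

After 8 steps, the head is at position 6.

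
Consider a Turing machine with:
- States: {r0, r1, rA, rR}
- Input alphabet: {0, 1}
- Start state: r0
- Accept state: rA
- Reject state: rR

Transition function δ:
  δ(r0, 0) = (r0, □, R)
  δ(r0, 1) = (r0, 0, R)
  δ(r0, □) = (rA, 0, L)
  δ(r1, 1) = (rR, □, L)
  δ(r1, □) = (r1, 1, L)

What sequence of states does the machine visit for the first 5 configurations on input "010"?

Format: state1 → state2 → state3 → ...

Execution trace:
Initial: [r0]010
Step 1: δ(r0, 0) = (r0, □, R) → □[r0]10
Step 2: δ(r0, 1) = (r0, 0, R) → □0[r0]0
Step 3: δ(r0, 0) = (r0, □, R) → □0□[r0]□
Step 4: δ(r0, □) = (rA, 0, L) → □0[rA]□0

The machine reaches the accept state rA and halts.

State sequence: r0 → r0 → r0 → r0 → rA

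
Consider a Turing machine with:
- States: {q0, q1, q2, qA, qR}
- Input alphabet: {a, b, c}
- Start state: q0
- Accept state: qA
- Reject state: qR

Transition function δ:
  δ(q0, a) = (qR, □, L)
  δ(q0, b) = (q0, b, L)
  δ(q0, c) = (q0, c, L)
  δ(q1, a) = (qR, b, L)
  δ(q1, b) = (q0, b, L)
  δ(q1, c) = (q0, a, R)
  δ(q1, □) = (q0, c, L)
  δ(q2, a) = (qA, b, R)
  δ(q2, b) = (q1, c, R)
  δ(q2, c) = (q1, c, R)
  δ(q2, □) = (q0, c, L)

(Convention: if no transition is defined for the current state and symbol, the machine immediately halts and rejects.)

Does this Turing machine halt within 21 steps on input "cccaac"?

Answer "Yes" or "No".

Execution trace:
Initial: [q0]cccaac
Step 1: δ(q0, c) = (q0, c, L) → [q0]□cccaac

No transition is defined for δ(q0, □). By convention the machine halts and rejects.
The machine halted after 1 step (within the 21-step bound).

Answer: Yes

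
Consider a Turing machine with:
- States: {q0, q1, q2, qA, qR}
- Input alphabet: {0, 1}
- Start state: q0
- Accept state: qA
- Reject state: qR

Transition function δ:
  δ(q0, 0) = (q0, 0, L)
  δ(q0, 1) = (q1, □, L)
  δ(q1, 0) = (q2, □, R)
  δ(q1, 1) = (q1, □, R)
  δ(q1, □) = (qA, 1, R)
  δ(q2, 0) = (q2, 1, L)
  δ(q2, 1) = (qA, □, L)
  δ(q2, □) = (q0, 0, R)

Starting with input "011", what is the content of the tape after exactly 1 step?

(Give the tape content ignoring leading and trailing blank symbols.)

Execution trace:
Initial: [q0]011
Step 1: δ(q0, 0) = (q0, 0, L) → [q0]□011

No transition is defined for δ(q0, □). By convention the machine halts and rejects.

After 1 step, the tape (ignoring leading/trailing blanks) is: 011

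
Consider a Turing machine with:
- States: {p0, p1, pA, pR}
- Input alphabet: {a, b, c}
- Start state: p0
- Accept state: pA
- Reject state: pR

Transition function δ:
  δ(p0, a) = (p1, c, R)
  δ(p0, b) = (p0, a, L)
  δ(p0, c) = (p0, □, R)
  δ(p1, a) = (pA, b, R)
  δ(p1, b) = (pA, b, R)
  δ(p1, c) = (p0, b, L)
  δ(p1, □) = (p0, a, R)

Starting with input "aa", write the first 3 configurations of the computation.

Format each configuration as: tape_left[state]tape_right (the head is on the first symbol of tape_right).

Transitions applied:
Step 1: δ(p0, a) = (p1, c, R)
Step 2: δ(p1, a) = (pA, b, R)

The first 3 configurations are:
[p0]aa ⊢ c[p1]a ⊢ cb[pA]□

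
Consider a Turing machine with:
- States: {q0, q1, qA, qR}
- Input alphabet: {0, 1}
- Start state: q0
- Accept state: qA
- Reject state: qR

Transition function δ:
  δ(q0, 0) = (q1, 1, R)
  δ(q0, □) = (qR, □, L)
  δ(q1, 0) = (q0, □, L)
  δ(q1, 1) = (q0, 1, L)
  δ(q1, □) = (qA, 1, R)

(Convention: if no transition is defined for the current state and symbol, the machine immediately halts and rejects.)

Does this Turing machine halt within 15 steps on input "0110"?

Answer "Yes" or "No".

Execution trace:
Initial: [q0]0110
Step 1: δ(q0, 0) = (q1, 1, R) → 1[q1]110
Step 2: δ(q1, 1) = (q0, 1, L) → [q0]1110

No transition is defined for δ(q0, 1). By convention the machine halts and rejects.
The machine halted after 2 steps (within the 15-step bound).

Answer: Yes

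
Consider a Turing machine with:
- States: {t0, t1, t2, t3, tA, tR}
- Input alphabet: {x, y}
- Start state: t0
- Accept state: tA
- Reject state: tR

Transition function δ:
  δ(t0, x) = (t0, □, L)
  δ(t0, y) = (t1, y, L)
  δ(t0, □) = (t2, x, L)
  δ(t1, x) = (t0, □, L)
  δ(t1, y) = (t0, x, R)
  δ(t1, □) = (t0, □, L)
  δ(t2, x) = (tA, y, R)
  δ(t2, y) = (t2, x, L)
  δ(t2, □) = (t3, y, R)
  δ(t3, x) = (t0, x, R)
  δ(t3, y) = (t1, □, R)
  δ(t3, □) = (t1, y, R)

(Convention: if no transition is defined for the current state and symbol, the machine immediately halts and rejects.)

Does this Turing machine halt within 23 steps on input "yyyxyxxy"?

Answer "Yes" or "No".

Execution trace:
Initial: [t0]yyyxyxxy
Step 1: δ(t0, y) = (t1, y, L) → [t1]□yyyxyxxy
Step 2: δ(t1, □) = (t0, □, L) → [t0]□□yyyxyxxy
Step 3: δ(t0, □) = (t2, x, L) → [t2]□x□yyyxyxxy
Step 4: δ(t2, □) = (t3, y, R) → y[t3]x□yyyxyxxy
Step 5: δ(t3, x) = (t0, x, R) → yx[t0]□yyyxyxxy
Step 6: δ(t0, □) = (t2, x, L) → y[t2]xxyyyxyxxy
Step 7: δ(t2, x) = (tA, y, R) → yy[tA]xyyyxyxxy

The machine reaches the accept state tA and halts.
The machine halted after 7 steps (within the 23-step bound).

Answer: Yes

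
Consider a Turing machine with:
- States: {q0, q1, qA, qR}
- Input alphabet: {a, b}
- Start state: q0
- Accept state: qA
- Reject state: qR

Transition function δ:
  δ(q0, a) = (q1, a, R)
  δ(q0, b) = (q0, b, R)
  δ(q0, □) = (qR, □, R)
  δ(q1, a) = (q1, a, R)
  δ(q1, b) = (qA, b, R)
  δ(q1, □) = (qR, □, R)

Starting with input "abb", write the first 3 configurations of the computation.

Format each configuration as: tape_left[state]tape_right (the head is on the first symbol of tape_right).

Transitions applied:
Step 1: δ(q0, a) = (q1, a, R)
Step 2: δ(q1, b) = (qA, b, R)

The first 3 configurations are:
[q0]abb ⊢ a[q1]bb ⊢ ab[qA]b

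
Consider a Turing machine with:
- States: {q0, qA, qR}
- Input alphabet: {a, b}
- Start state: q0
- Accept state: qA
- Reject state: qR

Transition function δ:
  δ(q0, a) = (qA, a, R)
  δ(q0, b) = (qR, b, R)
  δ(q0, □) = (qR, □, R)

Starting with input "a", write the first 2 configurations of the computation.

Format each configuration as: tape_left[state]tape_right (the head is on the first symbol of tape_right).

Transitions applied:
Step 1: δ(q0, a) = (qA, a, R)

The first 2 configurations are:
[q0]a ⊢ a[qA]□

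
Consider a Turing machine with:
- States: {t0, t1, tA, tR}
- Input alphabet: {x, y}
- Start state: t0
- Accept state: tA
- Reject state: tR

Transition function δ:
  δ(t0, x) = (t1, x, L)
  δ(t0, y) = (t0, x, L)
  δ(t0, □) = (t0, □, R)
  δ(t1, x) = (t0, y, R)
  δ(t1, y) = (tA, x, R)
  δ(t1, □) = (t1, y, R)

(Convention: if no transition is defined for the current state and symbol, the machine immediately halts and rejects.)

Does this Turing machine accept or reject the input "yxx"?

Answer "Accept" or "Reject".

Execution trace:
Initial: [t0]yxx
Step 1: δ(t0, y) = (t0, x, L) → [t0]□xxx
Step 2: δ(t0, □) = (t0, □, R) → □[t0]xxx
Step 3: δ(t0, x) = (t1, x, L) → [t1]□xxx
Step 4: δ(t1, □) = (t1, y, R) → y[t1]xxx
Step 5: δ(t1, x) = (t0, y, R) → yy[t0]xx
Step 6: δ(t0, x) = (t1, x, L) → y[t1]yxx
Step 7: δ(t1, y) = (tA, x, R) → yx[tA]xx

The machine reaches the accept state tA and halts.

Answer: Accept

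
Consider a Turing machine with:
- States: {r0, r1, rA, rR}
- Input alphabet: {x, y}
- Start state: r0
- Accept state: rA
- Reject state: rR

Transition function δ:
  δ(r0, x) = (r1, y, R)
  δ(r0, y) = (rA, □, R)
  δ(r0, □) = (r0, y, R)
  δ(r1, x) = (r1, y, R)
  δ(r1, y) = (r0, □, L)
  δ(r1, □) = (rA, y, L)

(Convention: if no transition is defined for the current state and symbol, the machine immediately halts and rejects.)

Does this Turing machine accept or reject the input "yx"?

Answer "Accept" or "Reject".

Execution trace:
Initial: [r0]yx
Step 1: δ(r0, y) = (rA, □, R) → □[rA]x

The machine reaches the accept state rA and halts.

Answer: Accept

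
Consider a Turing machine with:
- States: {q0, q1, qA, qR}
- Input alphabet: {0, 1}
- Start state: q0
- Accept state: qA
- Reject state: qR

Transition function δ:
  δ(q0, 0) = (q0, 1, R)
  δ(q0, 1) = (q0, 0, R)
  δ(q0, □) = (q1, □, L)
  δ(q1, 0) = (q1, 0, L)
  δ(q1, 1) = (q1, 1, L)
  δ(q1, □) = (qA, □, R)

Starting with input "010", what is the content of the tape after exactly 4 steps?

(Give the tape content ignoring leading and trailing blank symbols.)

Execution trace:
Initial: [q0]010
Step 1: δ(q0, 0) = (q0, 1, R) → 1[q0]10
Step 2: δ(q0, 1) = (q0, 0, R) → 10[q0]0
Step 3: δ(q0, 0) = (q0, 1, R) → 101[q0]□
Step 4: δ(q0, □) = (q1, □, L) → 10[q1]1□

After 4 steps, the tape (ignoring leading/trailing blanks) is: 101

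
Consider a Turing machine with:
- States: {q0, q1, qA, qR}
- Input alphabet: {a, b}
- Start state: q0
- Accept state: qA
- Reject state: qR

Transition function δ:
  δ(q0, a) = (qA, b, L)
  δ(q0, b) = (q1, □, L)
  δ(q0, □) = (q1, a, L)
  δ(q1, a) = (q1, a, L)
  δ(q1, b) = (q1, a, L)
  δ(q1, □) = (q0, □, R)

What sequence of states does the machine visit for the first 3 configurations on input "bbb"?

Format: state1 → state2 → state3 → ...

Execution trace:
Initial: [q0]bbb
Step 1: δ(q0, b) = (q1, □, L) → [q1]□□bb
Step 2: δ(q1, □) = (q0, □, R) → □[q0]□bb

State sequence: q0 → q1 → q0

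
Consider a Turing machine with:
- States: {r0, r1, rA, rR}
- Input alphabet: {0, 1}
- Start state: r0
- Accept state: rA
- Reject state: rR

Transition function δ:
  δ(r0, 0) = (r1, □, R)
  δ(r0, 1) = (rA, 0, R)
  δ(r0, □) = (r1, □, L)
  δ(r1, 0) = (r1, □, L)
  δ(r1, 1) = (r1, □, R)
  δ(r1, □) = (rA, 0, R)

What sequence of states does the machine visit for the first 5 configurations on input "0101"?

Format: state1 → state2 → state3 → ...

Execution trace:
Initial: [r0]0101
Step 1: δ(r0, 0) = (r1, □, R) → □[r1]101
Step 2: δ(r1, 1) = (r1, □, R) → □□[r1]01
Step 3: δ(r1, 0) = (r1, □, L) → □[r1]□□1
Step 4: δ(r1, □) = (rA, 0, R) → □0[rA]□1

The machine reaches the accept state rA and halts.

State sequence: r0 → r1 → r1 → r1 → rA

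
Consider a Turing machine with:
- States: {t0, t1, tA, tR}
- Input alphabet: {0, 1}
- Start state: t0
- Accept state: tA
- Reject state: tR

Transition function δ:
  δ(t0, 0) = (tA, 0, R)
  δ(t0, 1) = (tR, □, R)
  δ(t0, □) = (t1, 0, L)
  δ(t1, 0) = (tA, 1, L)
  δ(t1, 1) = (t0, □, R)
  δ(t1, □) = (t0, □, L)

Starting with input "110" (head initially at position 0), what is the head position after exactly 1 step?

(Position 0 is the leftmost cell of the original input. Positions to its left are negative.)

Execution trace (head position shown):
Step 0: [t0]110  (head at position 0)
Step 1: move right → □[tR]10  (head at position 1)

After 1 step, the head is at position 1.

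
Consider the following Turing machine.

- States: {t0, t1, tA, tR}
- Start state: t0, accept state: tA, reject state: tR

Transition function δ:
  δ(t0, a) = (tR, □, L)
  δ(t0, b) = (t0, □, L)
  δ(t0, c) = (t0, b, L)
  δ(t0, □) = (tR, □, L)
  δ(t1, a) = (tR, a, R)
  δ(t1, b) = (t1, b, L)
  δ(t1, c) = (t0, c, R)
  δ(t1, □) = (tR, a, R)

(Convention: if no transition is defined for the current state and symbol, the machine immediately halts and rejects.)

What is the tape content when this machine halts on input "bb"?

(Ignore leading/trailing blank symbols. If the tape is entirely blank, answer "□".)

Execution trace:
Initial: [t0]bb
Step 1: δ(t0, b) = (t0, □, L) → [t0]□□b
Step 2: δ(t0, □) = (tR, □, L) → [tR]□□□b

The machine reaches the reject state tR and halts.

Final tape (ignoring leading/trailing blanks): b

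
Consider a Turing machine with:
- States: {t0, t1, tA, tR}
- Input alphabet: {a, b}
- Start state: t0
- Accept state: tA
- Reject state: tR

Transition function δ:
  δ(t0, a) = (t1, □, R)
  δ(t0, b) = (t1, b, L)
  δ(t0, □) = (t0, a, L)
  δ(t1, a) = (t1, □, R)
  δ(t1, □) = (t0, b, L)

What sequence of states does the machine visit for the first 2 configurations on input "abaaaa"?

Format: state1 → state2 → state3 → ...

Execution trace:
Initial: [t0]abaaaa
Step 1: δ(t0, a) = (t1, □, R) → □[t1]baaaa

No transition is defined for δ(t1, b). By convention the machine halts and rejects.

State sequence: t0 → t1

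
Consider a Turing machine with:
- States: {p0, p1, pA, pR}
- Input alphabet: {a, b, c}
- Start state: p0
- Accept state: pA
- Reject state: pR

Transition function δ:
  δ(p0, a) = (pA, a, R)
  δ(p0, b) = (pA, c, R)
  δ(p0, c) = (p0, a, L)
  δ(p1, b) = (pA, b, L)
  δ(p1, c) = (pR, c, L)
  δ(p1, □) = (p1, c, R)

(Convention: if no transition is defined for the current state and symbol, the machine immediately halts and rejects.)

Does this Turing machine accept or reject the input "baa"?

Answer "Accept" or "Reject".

Execution trace:
Initial: [p0]baa
Step 1: δ(p0, b) = (pA, c, R) → c[pA]aa

The machine reaches the accept state pA and halts.

Answer: Accept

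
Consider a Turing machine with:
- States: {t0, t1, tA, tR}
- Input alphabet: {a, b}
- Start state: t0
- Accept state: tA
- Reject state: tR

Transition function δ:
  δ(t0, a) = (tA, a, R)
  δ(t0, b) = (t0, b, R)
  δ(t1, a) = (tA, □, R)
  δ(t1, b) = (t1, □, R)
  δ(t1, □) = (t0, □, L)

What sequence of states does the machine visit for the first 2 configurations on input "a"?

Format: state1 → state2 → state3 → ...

Execution trace:
Initial: [t0]a
Step 1: δ(t0, a) = (tA, a, R) → a[tA]□

The machine reaches the accept state tA and halts.

State sequence: t0 → tA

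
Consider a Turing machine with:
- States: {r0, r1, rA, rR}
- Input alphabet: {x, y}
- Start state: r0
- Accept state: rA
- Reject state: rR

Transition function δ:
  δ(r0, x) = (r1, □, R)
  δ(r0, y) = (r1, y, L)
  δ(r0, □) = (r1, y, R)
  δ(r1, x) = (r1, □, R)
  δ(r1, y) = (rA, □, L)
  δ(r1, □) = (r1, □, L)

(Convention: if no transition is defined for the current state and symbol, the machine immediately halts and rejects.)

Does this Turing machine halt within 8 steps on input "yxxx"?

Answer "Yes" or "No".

Execution trace:
Initial: [r0]yxxx
Step 1: δ(r0, y) = (r1, y, L) → [r1]□yxxx
Step 2: δ(r1, □) = (r1, □, L) → [r1]□□yxxx
Step 3: δ(r1, □) = (r1, □, L) → [r1]□□□yxxx
Step 4: δ(r1, □) = (r1, □, L) → [r1]□□□□yxxx
Step 5: δ(r1, □) = (r1, □, L) → [r1]□□□□□yxxx
Step 6: δ(r1, □) = (r1, □, L) → [r1]□□□□□□yxxx
Step 7: δ(r1, □) = (r1, □, L) → [r1]□□□□□□□yxxx
Step 8: δ(r1, □) = (r1, □, L) → [r1]□□□□□□□□yxxx

The machine has not reached a halting state after 8 steps.
The machine did not halt within the 8-step bound.

Answer: No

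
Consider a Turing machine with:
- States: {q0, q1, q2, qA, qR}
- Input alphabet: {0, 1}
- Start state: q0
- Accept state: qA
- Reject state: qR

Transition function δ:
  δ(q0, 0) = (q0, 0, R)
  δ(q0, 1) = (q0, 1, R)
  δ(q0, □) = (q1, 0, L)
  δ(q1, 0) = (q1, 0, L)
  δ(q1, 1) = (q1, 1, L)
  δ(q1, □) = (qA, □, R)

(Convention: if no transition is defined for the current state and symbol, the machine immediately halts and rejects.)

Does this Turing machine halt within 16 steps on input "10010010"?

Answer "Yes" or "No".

Execution trace:
Initial: [q0]10010010
Step 1: δ(q0, 1) = (q0, 1, R) → 1[q0]0010010
Step 2: δ(q0, 0) = (q0, 0, R) → 10[q0]010010
Step 3: δ(q0, 0) = (q0, 0, R) → 100[q0]10010
Step 4: δ(q0, 1) = (q0, 1, R) → 1001[q0]0010
Step 5: δ(q0, 0) = (q0, 0, R) → 10010[q0]010
Step 6: δ(q0, 0) = (q0, 0, R) → 100100[q0]10
Step 7: δ(q0, 1) = (q0, 1, R) → 1001001[q0]0
Step 8: δ(q0, 0) = (q0, 0, R) → 10010010[q0]□
Step 9: δ(q0, □) = (q1, 0, L) → 1001001[q1]00
Step 10: δ(q1, 0) = (q1, 0, L) → 100100[q1]100
Step 11: δ(q1, 1) = (q1, 1, L) → 10010[q1]0100
Step 12: δ(q1, 0) = (q1, 0, L) → 1001[q1]00100
Step 13: δ(q1, 0) = (q1, 0, L) → 100[q1]100100
Step 14: δ(q1, 1) = (q1, 1, L) → 10[q1]0100100
Step 15: δ(q1, 0) = (q1, 0, L) → 1[q1]00100100
Step 16: δ(q1, 0) = (q1, 0, L) → [q1]100100100

The machine has not reached a halting state after 16 steps.
The machine did not halt within the 16-step bound.

Answer: No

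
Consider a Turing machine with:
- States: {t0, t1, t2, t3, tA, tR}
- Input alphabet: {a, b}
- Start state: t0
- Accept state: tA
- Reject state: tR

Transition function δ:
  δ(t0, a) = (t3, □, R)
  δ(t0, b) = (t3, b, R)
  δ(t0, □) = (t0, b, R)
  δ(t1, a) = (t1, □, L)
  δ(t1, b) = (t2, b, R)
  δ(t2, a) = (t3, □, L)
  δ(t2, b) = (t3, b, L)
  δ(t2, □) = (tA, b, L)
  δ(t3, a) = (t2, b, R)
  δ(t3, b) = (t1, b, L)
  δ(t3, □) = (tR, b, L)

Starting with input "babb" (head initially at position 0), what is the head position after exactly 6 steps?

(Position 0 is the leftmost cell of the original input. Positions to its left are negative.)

Execution trace (head position shown):
Step 0: [t0]babb  (head at position 0)
Step 1: move right → b[t3]abb  (head at position 1)
Step 2: move right → bb[t2]bb  (head at position 2)
Step 3: move left → b[t3]bbb  (head at position 1)
Step 4: move left → [t1]bbbb  (head at position 0)
Step 5: move right → b[t2]bbb  (head at position 1)
Step 6: move left → [t3]bbbb  (head at position 0)

After 6 steps, the head is at position 0.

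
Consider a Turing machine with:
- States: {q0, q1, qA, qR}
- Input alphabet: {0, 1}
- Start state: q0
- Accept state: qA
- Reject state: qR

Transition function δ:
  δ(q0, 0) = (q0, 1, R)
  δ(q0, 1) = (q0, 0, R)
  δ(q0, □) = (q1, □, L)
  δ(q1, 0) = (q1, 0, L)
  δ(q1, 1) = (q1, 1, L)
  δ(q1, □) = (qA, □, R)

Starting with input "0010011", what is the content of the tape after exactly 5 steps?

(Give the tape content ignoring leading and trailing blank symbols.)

Execution trace:
Initial: [q0]0010011
Step 1: δ(q0, 0) = (q0, 1, R) → 1[q0]010011
Step 2: δ(q0, 0) = (q0, 1, R) → 11[q0]10011
Step 3: δ(q0, 1) = (q0, 0, R) → 110[q0]0011
Step 4: δ(q0, 0) = (q0, 1, R) → 1101[q0]011
Step 5: δ(q0, 0) = (q0, 1, R) → 11011[q0]11

After 5 steps, the tape (ignoring leading/trailing blanks) is: 1101111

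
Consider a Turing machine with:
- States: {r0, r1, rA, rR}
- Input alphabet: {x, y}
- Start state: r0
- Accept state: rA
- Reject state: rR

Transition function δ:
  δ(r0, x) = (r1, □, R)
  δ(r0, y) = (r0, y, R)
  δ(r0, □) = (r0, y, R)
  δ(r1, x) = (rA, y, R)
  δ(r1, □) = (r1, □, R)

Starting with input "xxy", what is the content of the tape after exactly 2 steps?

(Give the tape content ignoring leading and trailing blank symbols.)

Execution trace:
Initial: [r0]xxy
Step 1: δ(r0, x) = (r1, □, R) → □[r1]xy
Step 2: δ(r1, x) = (rA, y, R) → □y[rA]y

The machine reaches the accept state rA and halts.

After 2 steps, the tape (ignoring leading/trailing blanks) is: yy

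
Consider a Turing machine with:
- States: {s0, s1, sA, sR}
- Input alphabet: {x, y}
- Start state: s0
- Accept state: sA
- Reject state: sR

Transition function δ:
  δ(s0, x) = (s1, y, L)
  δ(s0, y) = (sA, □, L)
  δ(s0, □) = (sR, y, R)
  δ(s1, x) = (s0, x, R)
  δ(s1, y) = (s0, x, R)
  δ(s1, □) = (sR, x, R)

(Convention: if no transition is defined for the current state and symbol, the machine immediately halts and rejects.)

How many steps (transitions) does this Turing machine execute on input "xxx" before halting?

Execution trace:
Initial: [s0]xxx
Step 1: δ(s0, x) = (s1, y, L) → [s1]□yxx
Step 2: δ(s1, □) = (sR, x, R) → x[sR]yxx

The machine reaches the reject state sR and halts.

The machine executed 2 steps before halting.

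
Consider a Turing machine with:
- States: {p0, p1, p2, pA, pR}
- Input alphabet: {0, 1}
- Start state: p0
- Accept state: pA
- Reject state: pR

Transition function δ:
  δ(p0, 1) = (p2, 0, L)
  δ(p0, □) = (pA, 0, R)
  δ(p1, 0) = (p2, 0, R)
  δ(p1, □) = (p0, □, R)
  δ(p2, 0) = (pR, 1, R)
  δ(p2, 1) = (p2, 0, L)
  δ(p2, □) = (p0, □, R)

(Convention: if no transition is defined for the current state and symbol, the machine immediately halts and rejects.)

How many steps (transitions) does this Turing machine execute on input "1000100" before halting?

Execution trace:
Initial: [p0]1000100
Step 1: δ(p0, 1) = (p2, 0, L) → [p2]□0000100
Step 2: δ(p2, □) = (p0, □, R) → □[p0]0000100

No transition is defined for δ(p0, 0). By convention the machine halts and rejects.

The machine executed 2 steps before halting.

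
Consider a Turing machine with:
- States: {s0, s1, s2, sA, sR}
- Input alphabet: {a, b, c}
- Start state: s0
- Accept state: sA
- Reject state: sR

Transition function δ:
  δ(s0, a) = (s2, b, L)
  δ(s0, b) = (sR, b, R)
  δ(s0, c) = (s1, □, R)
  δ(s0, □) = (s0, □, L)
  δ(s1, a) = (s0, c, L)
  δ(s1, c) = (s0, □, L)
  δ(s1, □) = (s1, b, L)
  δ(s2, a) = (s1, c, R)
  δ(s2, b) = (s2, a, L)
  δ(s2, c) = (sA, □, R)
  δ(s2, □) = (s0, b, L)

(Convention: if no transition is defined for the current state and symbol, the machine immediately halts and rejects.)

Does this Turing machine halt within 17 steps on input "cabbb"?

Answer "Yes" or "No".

Execution trace:
Initial: [s0]cabbb
Step 1: δ(s0, c) = (s1, □, R) → □[s1]abbb
Step 2: δ(s1, a) = (s0, c, L) → [s0]□cbbb
Step 3: δ(s0, □) = (s0, □, L) → [s0]□□cbbb
Step 4: δ(s0, □) = (s0, □, L) → [s0]□□□cbbb
Step 5: δ(s0, □) = (s0, □, L) → [s0]□□□□cbbb
Step 6: δ(s0, □) = (s0, □, L) → [s0]□□□□□cbbb
Step 7: δ(s0, □) = (s0, □, L) → [s0]□□□□□□cbbb
Step 8: δ(s0, □) = (s0, □, L) → [s0]□□□□□□□cbbb
Step 9: δ(s0, □) = (s0, □, L) → [s0]□□□□□□□□cbbb
Step 10: δ(s0, □) = (s0, □, L) → [s0]□□□□□□□□□cbbb
Step 11: δ(s0, □) = (s0, □, L) → [s0]□□□□□□□□□□cbbb
Step 12: δ(s0, □) = (s0, □, L) → [s0]□□□□□□□□□□□cbbb
Step 13: δ(s0, □) = (s0, □, L) → [s0]□□□□□□□□□□□□cbbb
Step 14: δ(s0, □) = (s0, □, L) → [s0]□□□□□□□□□□□□□cbbb
Step 15: δ(s0, □) = (s0, □, L) → [s0]□□□□□□□□□□□□□□cbbb
Step 16: δ(s0, □) = (s0, □, L) → [s0]□□□□□□□□□□□□□□□cbbb
Step 17: δ(s0, □) = (s0, □, L) → [s0]□□□□□□□□□□□□□□□□cbbb

The machine has not reached a halting state after 17 steps.
The machine did not halt within the 17-step bound.

Answer: No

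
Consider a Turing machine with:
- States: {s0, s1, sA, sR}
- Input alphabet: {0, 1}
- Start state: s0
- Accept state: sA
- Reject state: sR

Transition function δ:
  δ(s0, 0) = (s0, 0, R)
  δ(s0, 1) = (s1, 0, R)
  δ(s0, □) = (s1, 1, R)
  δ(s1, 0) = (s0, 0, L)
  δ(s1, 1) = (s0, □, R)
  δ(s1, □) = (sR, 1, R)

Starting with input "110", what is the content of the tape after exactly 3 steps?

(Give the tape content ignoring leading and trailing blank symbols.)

Execution trace:
Initial: [s0]110
Step 1: δ(s0, 1) = (s1, 0, R) → 0[s1]10
Step 2: δ(s1, 1) = (s0, □, R) → 0□[s0]0
Step 3: δ(s0, 0) = (s0, 0, R) → 0□0[s0]□

After 3 steps, the tape (ignoring leading/trailing blanks) is: 0□0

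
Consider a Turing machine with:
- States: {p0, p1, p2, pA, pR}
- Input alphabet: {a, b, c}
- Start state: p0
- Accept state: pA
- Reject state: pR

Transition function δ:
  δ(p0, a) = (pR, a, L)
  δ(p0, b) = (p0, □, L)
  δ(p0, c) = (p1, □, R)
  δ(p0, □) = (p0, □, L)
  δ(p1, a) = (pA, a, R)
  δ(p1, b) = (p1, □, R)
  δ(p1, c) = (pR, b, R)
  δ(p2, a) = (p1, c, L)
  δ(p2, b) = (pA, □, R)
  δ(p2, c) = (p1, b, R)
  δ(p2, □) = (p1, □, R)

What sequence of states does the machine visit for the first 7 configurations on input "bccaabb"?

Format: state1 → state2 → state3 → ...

Execution trace:
Initial: [p0]bccaabb
Step 1: δ(p0, b) = (p0, □, L) → [p0]□□ccaabb
Step 2: δ(p0, □) = (p0, □, L) → [p0]□□□ccaabb
Step 3: δ(p0, □) = (p0, □, L) → [p0]□□□□ccaabb
Step 4: δ(p0, □) = (p0, □, L) → [p0]□□□□□ccaabb
Step 5: δ(p0, □) = (p0, □, L) → [p0]□□□□□□ccaabb
Step 6: δ(p0, □) = (p0, □, L) → [p0]□□□□□□□ccaabb

State sequence: p0 → p0 → p0 → p0 → p0 → p0 → p0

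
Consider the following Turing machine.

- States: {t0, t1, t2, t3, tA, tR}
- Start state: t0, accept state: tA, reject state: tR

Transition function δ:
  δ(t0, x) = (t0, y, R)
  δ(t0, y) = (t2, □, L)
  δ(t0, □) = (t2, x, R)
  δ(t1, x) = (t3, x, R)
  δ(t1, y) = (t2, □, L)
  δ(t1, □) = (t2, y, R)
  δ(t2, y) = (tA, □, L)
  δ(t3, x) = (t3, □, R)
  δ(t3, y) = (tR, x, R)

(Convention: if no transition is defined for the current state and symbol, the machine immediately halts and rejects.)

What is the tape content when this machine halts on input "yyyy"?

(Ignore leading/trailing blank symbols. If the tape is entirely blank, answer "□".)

Execution trace:
Initial: [t0]yyyy
Step 1: δ(t0, y) = (t2, □, L) → [t2]□□yyy

No transition is defined for δ(t2, □). By convention the machine halts and rejects.

Final tape (ignoring leading/trailing blanks): yyy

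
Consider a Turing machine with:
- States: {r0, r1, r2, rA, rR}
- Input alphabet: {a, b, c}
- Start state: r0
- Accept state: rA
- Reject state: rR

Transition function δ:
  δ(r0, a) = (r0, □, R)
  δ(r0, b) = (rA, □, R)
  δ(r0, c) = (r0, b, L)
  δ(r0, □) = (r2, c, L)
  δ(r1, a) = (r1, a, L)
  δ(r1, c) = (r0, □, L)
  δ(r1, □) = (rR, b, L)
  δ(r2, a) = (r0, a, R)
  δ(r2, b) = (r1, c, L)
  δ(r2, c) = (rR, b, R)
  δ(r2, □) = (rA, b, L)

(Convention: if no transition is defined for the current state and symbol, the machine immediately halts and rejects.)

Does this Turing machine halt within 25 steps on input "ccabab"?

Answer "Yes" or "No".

Execution trace:
Initial: [r0]ccabab
Step 1: δ(r0, c) = (r0, b, L) → [r0]□bcabab
Step 2: δ(r0, □) = (r2, c, L) → [r2]□cbcabab
Step 3: δ(r2, □) = (rA, b, L) → [rA]□bcbcabab

The machine reaches the accept state rA and halts.
The machine halted after 3 steps (within the 25-step bound).

Answer: Yes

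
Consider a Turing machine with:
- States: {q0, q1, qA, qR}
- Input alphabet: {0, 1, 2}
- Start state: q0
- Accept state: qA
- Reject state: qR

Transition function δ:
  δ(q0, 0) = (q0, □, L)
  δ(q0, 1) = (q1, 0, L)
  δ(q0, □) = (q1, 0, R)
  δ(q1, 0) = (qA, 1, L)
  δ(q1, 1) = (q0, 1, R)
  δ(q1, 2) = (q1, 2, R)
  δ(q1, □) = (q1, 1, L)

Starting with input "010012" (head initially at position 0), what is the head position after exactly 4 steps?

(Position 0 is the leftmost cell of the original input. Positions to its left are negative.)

Execution trace (head position shown):
Step 0: [q0]010012  (head at position 0)
Step 1: move left → [q0]□□10012  (head at position -1)
Step 2: move right → 0[q1]□10012  (head at position 0)
Step 3: move left → [q1]0110012  (head at position -1)
Step 4: move left → [qA]□1110012  (head at position -2)

After 4 steps, the head is at position -2.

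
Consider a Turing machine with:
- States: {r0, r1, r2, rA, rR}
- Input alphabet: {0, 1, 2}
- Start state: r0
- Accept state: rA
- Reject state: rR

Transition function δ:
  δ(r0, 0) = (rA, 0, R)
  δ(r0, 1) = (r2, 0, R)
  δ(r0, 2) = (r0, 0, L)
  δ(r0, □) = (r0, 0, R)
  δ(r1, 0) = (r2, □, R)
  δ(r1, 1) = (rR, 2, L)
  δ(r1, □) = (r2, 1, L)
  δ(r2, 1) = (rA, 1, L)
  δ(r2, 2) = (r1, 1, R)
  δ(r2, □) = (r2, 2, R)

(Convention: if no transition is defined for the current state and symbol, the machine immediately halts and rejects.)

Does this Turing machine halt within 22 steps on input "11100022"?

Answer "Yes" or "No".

Execution trace:
Initial: [r0]11100022
Step 1: δ(r0, 1) = (r2, 0, R) → 0[r2]1100022
Step 2: δ(r2, 1) = (rA, 1, L) → [rA]01100022

The machine reaches the accept state rA and halts.
The machine halted after 2 steps (within the 22-step bound).

Answer: Yes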